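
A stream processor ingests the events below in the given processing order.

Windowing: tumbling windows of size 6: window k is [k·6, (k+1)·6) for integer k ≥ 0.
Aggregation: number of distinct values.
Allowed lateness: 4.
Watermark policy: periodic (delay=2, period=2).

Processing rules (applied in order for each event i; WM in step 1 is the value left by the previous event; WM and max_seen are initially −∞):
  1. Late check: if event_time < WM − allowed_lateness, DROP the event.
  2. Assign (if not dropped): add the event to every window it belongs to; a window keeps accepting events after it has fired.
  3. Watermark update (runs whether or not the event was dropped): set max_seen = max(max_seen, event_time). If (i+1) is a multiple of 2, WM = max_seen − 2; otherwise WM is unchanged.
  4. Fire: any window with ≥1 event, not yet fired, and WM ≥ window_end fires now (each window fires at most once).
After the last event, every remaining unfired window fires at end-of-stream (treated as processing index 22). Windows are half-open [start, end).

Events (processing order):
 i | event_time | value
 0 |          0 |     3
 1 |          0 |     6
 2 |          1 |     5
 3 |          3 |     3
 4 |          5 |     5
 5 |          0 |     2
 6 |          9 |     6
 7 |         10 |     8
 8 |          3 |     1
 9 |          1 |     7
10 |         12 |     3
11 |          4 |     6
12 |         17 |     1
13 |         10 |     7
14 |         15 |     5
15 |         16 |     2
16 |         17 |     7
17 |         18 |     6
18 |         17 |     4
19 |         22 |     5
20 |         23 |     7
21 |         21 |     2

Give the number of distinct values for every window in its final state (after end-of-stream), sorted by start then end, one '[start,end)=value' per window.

[0,6)=4 [6,12)=3 [12,18)=6 [18,24)=4

i=0 t=0 v=3: → [0,6); WM=−∞
i=1 t=0 v=6: → [0,6); WM=-2
i=2 t=1 v=5: → [0,6); WM=-2
i=3 t=3 v=3: → [0,6); WM=1
i=4 t=5 v=5: → [0,6); WM=1
i=5 t=0 v=2: → [0,6); WM=3
i=6 t=9 v=6: → [6,12); WM=3
i=7 t=10 v=8: → [6,12); WM=8; [0,6) fires=4
i=8 t=3 v=1: DROP (t<8-4); WM=8
i=9 t=1 v=7: DROP (t<8-4); WM=8
i=10 t=12 v=3: → [12,18); WM=8
i=11 t=4 v=6: → [0,6); WM=10
i=12 t=17 v=1: → [12,18); WM=10
i=13 t=10 v=7: → [6,12); WM=15; [6,12) fires=3
i=14 t=15 v=5: → [12,18); WM=15
i=15 t=16 v=2: → [12,18); WM=15
i=16 t=17 v=7: → [12,18); WM=15
i=17 t=18 v=6: → [18,24); WM=16
i=18 t=17 v=4: → [12,18); WM=16
i=19 t=22 v=5: → [18,24); WM=20; [12,18) fires=6
i=20 t=23 v=7: → [18,24); WM=20
i=21 t=21 v=2: → [18,24); WM=21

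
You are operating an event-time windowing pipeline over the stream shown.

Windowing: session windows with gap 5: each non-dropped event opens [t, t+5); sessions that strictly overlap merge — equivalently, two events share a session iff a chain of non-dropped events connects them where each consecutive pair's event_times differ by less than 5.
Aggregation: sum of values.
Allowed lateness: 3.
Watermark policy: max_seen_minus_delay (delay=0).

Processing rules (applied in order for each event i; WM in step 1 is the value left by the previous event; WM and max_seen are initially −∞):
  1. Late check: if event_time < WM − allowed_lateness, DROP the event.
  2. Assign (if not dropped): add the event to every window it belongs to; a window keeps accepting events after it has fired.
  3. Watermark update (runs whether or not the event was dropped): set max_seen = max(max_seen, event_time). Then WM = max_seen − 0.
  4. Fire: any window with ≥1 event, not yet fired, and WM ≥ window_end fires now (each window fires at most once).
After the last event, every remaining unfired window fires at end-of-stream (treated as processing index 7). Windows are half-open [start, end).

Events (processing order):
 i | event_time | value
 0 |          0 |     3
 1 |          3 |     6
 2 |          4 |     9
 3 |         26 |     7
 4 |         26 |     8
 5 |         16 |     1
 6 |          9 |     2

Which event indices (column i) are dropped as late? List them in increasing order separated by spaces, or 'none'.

i=0 t=0 v=3: → [0,5); WM=0
i=1 t=3 v=6: → [0,8); WM=3
i=2 t=4 v=9: → [0,9); WM=4
i=3 t=26 v=7: → [26,31); WM=26
i=4 t=26 v=8: → [26,31); WM=26
i=5 t=16 v=1: DROP (t<26-3); WM=26
i=6 t=9 v=2: DROP (t<26-3); WM=26

5 6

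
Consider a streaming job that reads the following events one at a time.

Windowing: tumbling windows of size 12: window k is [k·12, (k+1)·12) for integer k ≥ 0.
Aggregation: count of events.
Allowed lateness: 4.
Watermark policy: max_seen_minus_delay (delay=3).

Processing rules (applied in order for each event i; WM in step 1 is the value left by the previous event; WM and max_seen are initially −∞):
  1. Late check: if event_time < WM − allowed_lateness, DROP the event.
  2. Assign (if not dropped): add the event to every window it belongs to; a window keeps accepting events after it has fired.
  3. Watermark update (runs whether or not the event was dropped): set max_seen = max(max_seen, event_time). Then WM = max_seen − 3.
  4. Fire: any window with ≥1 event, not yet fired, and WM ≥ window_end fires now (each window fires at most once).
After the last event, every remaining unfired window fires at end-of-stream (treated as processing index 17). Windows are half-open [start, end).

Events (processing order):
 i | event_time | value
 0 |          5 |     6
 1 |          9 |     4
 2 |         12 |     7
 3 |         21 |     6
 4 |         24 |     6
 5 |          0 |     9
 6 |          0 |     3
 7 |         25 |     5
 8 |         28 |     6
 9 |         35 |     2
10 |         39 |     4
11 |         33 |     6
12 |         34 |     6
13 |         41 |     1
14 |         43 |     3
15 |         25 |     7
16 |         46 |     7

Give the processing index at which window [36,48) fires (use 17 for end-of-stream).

17

i=0 t=5 v=6: → [0,12); WM=2
i=1 t=9 v=4: → [0,12); WM=6
i=2 t=12 v=7: → [12,24); WM=9
i=3 t=21 v=6: → [12,24); WM=18; [0,12) fires=2
i=4 t=24 v=6: → [24,36); WM=21
i=5 t=0 v=9: DROP (t<21-4); WM=21
i=6 t=0 v=3: DROP (t<21-4); WM=21
i=7 t=25 v=5: → [24,36); WM=22
i=8 t=28 v=6: → [24,36); WM=25; [12,24) fires=2
i=9 t=35 v=2: → [24,36); WM=32
i=10 t=39 v=4: → [36,48); WM=36; [24,36) fires=4
i=11 t=33 v=6: → [24,36); WM=36
i=12 t=34 v=6: → [24,36); WM=36
i=13 t=41 v=1: → [36,48); WM=38
i=14 t=43 v=3: → [36,48); WM=40
i=15 t=25 v=7: DROP (t<40-4); WM=40
i=16 t=46 v=7: → [36,48); WM=43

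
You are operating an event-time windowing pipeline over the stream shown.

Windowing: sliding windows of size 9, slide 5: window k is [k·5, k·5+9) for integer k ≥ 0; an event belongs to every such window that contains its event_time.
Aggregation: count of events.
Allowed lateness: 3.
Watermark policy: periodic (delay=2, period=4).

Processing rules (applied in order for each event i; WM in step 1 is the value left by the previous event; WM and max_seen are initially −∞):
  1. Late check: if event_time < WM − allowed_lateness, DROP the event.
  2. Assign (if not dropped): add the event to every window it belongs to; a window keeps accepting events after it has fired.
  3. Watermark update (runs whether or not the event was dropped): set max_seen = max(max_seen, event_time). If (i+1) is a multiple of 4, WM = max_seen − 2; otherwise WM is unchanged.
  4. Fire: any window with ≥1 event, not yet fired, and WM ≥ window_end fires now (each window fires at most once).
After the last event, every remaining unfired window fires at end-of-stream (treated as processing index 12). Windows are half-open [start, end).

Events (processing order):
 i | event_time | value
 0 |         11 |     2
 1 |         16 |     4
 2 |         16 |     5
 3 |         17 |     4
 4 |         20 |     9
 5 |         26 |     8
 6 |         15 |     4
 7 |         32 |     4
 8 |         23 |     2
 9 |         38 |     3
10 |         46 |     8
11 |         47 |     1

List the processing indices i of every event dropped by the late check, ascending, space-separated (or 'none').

8

i=0 t=11 v=2: → [10,19),[5,14); WM=−∞
i=1 t=16 v=4: → [15,24),[10,19); WM=−∞
i=2 t=16 v=5: → [15,24),[10,19); WM=−∞
i=3 t=17 v=4: → [15,24),[10,19); WM=15; [5,14) fires=1
i=4 t=20 v=9: → [20,29),[15,24); WM=15
i=5 t=26 v=8: → [25,34),[20,29); WM=15
i=6 t=15 v=4: → [15,24),[10,19); WM=15
i=7 t=32 v=4: → [30,39),[25,34); WM=30; [10,19) fires=5 [15,24) fires=5 [20,29) fires=2
i=8 t=23 v=2: DROP (t<30-3); WM=30
i=9 t=38 v=3: → [35,44),[30,39); WM=30
i=10 t=46 v=8: → [45,54),[40,49); WM=30
i=11 t=47 v=1: → [45,54),[40,49); WM=45; [25,34) fires=2 [30,39) fires=2 [35,44) fires=1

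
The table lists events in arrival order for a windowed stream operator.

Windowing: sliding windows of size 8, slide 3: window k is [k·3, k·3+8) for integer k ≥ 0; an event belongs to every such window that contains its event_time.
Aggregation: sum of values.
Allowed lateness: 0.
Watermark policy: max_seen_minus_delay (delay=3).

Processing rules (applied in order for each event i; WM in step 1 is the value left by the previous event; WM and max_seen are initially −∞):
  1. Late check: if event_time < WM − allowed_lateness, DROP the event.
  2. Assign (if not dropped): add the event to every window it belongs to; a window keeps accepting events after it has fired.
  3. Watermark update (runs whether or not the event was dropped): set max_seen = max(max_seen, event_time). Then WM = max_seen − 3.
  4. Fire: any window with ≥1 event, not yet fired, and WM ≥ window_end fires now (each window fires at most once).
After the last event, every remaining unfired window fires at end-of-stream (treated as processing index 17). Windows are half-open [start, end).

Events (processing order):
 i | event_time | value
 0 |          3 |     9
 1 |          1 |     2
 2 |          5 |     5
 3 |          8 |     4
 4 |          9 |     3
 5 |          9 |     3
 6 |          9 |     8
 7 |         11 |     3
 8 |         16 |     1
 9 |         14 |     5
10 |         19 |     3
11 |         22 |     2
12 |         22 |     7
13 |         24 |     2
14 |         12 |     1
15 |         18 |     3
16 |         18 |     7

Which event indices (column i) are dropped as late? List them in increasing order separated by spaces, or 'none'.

14 15 16

i=0 t=3 v=9: → [3,11),[0,8); WM=0
i=1 t=1 v=2: → [0,8); WM=0
i=2 t=5 v=5: → [3,11),[0,8); WM=2
i=3 t=8 v=4: → [6,14),[3,11); WM=5
i=4 t=9 v=3: → [9,17),[6,14),[3,11); WM=6
i=5 t=9 v=3: → [9,17),[6,14),[3,11); WM=6
i=6 t=9 v=8: → [9,17),[6,14),[3,11); WM=6
i=7 t=11 v=3: → [9,17),[6,14); WM=8; [0,8) fires=16
i=8 t=16 v=1: → [15,23),[12,20),[9,17); WM=13; [3,11) fires=32
i=9 t=14 v=5: → [12,20),[9,17); WM=13
i=10 t=19 v=3: → [18,26),[15,23),[12,20); WM=16; [6,14) fires=21
i=11 t=22 v=2: → [21,29),[18,26),[15,23); WM=19; [9,17) fires=23
i=12 t=22 v=7: → [21,29),[18,26),[15,23); WM=19
i=13 t=24 v=2: → [24,32),[21,29),[18,26); WM=21; [12,20) fires=9
i=14 t=12 v=1: DROP (t<21-0); WM=21
i=15 t=18 v=3: DROP (t<21-0); WM=21
i=16 t=18 v=7: DROP (t<21-0); WM=21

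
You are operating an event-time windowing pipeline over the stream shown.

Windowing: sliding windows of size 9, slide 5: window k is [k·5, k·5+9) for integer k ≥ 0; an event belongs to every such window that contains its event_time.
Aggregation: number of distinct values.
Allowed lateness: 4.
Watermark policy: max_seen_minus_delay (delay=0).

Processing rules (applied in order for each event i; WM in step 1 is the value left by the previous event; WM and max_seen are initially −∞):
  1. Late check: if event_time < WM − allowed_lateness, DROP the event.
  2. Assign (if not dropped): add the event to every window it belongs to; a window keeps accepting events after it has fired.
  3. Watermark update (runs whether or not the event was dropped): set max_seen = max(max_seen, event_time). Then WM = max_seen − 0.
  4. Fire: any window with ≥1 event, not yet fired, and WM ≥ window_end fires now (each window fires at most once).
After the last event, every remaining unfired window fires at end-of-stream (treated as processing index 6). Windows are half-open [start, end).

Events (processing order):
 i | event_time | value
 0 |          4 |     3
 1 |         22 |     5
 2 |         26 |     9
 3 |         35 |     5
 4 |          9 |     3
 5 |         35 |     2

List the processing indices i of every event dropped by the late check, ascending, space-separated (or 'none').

i=0 t=4 v=3: → [0,9); WM=4
i=1 t=22 v=5: → [20,29),[15,24); WM=22; [0,9) fires=1
i=2 t=26 v=9: → [25,34),[20,29); WM=26; [15,24) fires=1
i=3 t=35 v=5: → [35,44),[30,39); WM=35; [20,29) fires=2 [25,34) fires=1
i=4 t=9 v=3: DROP (t<35-4); WM=35
i=5 t=35 v=2: → [35,44),[30,39); WM=35

4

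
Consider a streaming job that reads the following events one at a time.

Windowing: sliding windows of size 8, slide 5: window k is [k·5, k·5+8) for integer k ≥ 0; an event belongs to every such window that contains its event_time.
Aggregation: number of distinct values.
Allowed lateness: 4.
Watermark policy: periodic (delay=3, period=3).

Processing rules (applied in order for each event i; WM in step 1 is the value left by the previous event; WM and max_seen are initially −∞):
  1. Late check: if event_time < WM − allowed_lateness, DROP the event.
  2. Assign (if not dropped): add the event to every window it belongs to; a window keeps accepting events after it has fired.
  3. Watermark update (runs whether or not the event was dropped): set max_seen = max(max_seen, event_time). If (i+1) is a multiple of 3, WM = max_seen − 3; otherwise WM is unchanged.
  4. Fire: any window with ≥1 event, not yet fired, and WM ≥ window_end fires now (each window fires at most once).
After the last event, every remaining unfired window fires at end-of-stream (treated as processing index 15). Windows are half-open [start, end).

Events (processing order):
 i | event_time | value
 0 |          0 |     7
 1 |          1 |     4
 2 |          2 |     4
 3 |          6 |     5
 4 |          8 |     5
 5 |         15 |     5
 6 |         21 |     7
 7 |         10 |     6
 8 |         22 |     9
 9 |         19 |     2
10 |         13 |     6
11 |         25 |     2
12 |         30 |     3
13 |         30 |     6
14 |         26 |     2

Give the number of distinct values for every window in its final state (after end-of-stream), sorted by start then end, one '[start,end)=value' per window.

i=0 t=0 v=7: → [0,8); WM=−∞
i=1 t=1 v=4: → [0,8); WM=−∞
i=2 t=2 v=4: → [0,8); WM=-1
i=3 t=6 v=5: → [5,13),[0,8); WM=-1
i=4 t=8 v=5: → [5,13); WM=-1
i=5 t=15 v=5: → [15,23),[10,18); WM=12; [0,8) fires=3
i=6 t=21 v=7: → [20,28),[15,23); WM=12
i=7 t=10 v=6: → [10,18),[5,13); WM=12
i=8 t=22 v=9: → [20,28),[15,23); WM=19; [5,13) fires=2 [10,18) fires=2
i=9 t=19 v=2: → [15,23); WM=19
i=10 t=13 v=6: DROP (t<19-4); WM=19
i=11 t=25 v=2: → [25,33),[20,28); WM=22
i=12 t=30 v=3: → [30,38),[25,33); WM=22
i=13 t=30 v=6: → [30,38),[25,33); WM=22
i=14 t=26 v=2: → [25,33),[20,28); WM=27; [15,23) fires=4

[0,8)=3 [5,13)=2 [10,18)=2 [15,23)=4 [20,28)=3 [25,33)=3 [30,38)=2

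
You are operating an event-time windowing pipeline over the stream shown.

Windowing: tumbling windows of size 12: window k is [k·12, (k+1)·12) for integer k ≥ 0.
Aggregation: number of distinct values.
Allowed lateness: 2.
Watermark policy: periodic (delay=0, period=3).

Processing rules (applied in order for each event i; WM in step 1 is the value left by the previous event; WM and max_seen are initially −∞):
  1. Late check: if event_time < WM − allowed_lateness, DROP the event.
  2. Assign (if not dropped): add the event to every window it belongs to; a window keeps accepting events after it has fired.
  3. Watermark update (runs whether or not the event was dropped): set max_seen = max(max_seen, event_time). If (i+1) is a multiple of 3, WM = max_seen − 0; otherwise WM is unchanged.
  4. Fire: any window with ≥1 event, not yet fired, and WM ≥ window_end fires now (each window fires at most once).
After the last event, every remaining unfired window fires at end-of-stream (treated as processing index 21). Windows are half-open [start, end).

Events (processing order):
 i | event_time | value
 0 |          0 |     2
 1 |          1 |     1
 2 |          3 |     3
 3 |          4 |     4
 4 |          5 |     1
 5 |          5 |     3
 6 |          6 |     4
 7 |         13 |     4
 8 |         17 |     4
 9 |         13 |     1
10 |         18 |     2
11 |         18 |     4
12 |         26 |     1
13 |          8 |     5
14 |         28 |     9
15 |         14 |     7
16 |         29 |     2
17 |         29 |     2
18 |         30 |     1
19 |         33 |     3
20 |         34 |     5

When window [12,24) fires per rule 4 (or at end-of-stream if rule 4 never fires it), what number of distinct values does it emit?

i=0 t=0 v=2: → [0,12); WM=−∞
i=1 t=1 v=1: → [0,12); WM=−∞
i=2 t=3 v=3: → [0,12); WM=3
i=3 t=4 v=4: → [0,12); WM=3
i=4 t=5 v=1: → [0,12); WM=3
i=5 t=5 v=3: → [0,12); WM=5
i=6 t=6 v=4: → [0,12); WM=5
i=7 t=13 v=4: → [12,24); WM=5
i=8 t=17 v=4: → [12,24); WM=17; [0,12) fires=4
i=9 t=13 v=1: DROP (t<17-2); WM=17
i=10 t=18 v=2: → [12,24); WM=17
i=11 t=18 v=4: → [12,24); WM=18
i=12 t=26 v=1: → [24,36); WM=18
i=13 t=8 v=5: DROP (t<18-2); WM=18
i=14 t=28 v=9: → [24,36); WM=28; [12,24) fires=2
i=15 t=14 v=7: DROP (t<28-2); WM=28
i=16 t=29 v=2: → [24,36); WM=28
i=17 t=29 v=2: → [24,36); WM=29
i=18 t=30 v=1: → [24,36); WM=29
i=19 t=33 v=3: → [24,36); WM=29
i=20 t=34 v=5: → [24,36); WM=34

2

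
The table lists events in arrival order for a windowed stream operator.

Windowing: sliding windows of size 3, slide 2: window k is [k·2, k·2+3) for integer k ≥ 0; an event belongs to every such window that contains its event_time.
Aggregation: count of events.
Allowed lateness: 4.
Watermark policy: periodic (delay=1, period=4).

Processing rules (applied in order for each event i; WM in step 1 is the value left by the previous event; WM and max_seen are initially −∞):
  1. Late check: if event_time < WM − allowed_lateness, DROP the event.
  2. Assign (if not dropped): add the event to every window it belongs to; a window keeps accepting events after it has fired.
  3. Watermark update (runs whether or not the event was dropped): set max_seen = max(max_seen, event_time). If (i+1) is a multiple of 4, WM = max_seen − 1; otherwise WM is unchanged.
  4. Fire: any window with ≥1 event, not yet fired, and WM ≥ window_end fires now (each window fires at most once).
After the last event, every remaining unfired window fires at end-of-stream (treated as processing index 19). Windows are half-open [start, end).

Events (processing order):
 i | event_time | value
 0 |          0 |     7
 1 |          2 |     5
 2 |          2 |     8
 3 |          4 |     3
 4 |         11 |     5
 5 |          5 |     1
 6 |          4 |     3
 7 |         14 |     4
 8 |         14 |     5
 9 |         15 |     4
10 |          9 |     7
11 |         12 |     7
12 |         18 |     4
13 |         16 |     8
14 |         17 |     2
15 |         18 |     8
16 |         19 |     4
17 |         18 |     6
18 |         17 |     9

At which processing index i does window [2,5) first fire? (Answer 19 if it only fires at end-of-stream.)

i=0 t=0 v=7: → [0,3); WM=−∞
i=1 t=2 v=5: → [2,5),[0,3); WM=−∞
i=2 t=2 v=8: → [2,5),[0,3); WM=−∞
i=3 t=4 v=3: → [4,7),[2,5); WM=3; [0,3) fires=3
i=4 t=11 v=5: → [10,13); WM=3
i=5 t=5 v=1: → [4,7); WM=3
i=6 t=4 v=3: → [4,7),[2,5); WM=3
i=7 t=14 v=4: → [14,17),[12,15); WM=13; [2,5) fires=4 [4,7) fires=3 [10,13) fires=1
i=8 t=14 v=5: → [14,17),[12,15); WM=13
i=9 t=15 v=4: → [14,17); WM=13
i=10 t=9 v=7: → [8,11); WM=13; [8,11) fires=1
i=11 t=12 v=7: → [12,15),[10,13); WM=14
i=12 t=18 v=4: → [18,21),[16,19); WM=14
i=13 t=16 v=8: → [16,19),[14,17); WM=14
i=14 t=17 v=2: → [16,19); WM=14
i=15 t=18 v=8: → [18,21),[16,19); WM=17; [12,15) fires=3 [14,17) fires=4
i=16 t=19 v=4: → [18,21); WM=17
i=17 t=18 v=6: → [18,21),[16,19); WM=17
i=18 t=17 v=9: → [16,19); WM=17

7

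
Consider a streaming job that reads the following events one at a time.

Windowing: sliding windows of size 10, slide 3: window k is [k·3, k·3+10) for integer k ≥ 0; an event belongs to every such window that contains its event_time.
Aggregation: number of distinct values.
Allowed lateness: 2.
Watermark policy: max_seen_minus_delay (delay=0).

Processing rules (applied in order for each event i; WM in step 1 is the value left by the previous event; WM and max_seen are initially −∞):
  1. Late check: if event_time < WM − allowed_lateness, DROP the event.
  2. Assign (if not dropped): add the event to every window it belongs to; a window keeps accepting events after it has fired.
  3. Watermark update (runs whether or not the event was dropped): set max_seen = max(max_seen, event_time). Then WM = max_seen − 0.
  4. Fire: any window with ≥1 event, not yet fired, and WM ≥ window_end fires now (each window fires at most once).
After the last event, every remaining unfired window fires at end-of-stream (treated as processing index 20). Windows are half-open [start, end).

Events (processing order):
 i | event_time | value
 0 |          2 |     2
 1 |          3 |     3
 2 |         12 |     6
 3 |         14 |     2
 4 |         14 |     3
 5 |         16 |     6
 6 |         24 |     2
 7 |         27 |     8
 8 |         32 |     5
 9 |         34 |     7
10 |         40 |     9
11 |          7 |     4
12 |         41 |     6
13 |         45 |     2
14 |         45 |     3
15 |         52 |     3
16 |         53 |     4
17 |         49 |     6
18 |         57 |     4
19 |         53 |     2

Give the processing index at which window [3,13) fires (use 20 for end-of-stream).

i=0 t=2 v=2: → [0,10); WM=2
i=1 t=3 v=3: → [3,13),[0,10); WM=3
i=2 t=12 v=6: → [12,22),[9,19),[6,16),[3,13); WM=12; [0,10) fires=2
i=3 t=14 v=2: → [12,22),[9,19),[6,16); WM=14; [3,13) fires=2
i=4 t=14 v=3: → [12,22),[9,19),[6,16); WM=14
i=5 t=16 v=6: → [15,25),[12,22),[9,19); WM=16; [6,16) fires=3
i=6 t=24 v=2: → [24,34),[21,31),[18,28),[15,25); WM=24; [9,19) fires=3 [12,22) fires=3
i=7 t=27 v=8: → [27,37),[24,34),[21,31),[18,28); WM=27; [15,25) fires=2
i=8 t=32 v=5: → [30,40),[27,37),[24,34); WM=32; [18,28) fires=2 [21,31) fires=2
i=9 t=34 v=7: → [33,43),[30,40),[27,37); WM=34; [24,34) fires=3
i=10 t=40 v=9: → [39,49),[36,46),[33,43); WM=40; [27,37) fires=3 [30,40) fires=2
i=11 t=7 v=4: DROP (t<40-2); WM=40
i=12 t=41 v=6: → [39,49),[36,46),[33,43); WM=41
i=13 t=45 v=2: → [45,55),[42,52),[39,49),[36,46); WM=45; [33,43) fires=3
i=14 t=45 v=3: → [45,55),[42,52),[39,49),[36,46); WM=45
i=15 t=52 v=3: → [51,61),[48,58),[45,55); WM=52; [36,46) fires=4 [39,49) fires=4 [42,52) fires=2
i=16 t=53 v=4: → [51,61),[48,58),[45,55); WM=53
i=17 t=49 v=6: DROP (t<53-2); WM=53
i=18 t=57 v=4: → [57,67),[54,64),[51,61),[48,58); WM=57; [45,55) fires=3
i=19 t=53 v=2: DROP (t<57-2); WM=57

3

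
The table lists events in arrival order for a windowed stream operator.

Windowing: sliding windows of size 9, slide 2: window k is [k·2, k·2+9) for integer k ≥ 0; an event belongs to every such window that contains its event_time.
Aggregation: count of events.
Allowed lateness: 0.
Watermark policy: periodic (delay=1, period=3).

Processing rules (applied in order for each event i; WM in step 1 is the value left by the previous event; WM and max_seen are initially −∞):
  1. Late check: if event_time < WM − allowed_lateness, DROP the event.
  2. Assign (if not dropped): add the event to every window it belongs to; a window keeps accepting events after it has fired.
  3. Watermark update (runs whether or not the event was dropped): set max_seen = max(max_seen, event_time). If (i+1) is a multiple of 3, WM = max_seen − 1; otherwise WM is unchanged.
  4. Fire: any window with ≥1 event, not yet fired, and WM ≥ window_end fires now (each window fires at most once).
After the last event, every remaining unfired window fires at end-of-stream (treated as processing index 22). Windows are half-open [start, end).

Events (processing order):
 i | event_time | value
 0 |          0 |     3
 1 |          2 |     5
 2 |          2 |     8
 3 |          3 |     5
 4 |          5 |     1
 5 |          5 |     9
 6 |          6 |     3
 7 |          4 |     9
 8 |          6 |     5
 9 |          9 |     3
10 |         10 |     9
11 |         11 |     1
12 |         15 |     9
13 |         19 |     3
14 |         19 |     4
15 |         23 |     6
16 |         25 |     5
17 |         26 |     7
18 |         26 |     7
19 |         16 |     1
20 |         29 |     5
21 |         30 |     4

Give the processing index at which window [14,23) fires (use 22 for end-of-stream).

i=0 t=0 v=3: → [0,9); WM=−∞
i=1 t=2 v=5: → [2,11),[0,9); WM=−∞
i=2 t=2 v=8: → [2,11),[0,9); WM=1
i=3 t=3 v=5: → [2,11),[0,9); WM=1
i=4 t=5 v=1: → [4,13),[2,11),[0,9); WM=1
i=5 t=5 v=9: → [4,13),[2,11),[0,9); WM=4
i=6 t=6 v=3: → [6,15),[4,13),[2,11),[0,9); WM=4
i=7 t=4 v=9: → [4,13),[2,11),[0,9); WM=4
i=8 t=6 v=5: → [6,15),[4,13),[2,11),[0,9); WM=5
i=9 t=9 v=3: → [8,17),[6,15),[4,13),[2,11); WM=5
i=10 t=10 v=9: → [10,19),[8,17),[6,15),[4,13),[2,11); WM=5
i=11 t=11 v=1: → [10,19),[8,17),[6,15),[4,13); WM=10; [0,9) fires=9
i=12 t=15 v=9: → [14,23),[12,21),[10,19),[8,17); WM=10
i=13 t=19 v=3: → [18,27),[16,25),[14,23),[12,21); WM=10
i=14 t=19 v=4: → [18,27),[16,25),[14,23),[12,21); WM=18; [2,11) fires=10 [4,13) fires=8 [6,15) fires=5 [8,17) fires=4
i=15 t=23 v=6: → [22,31),[20,29),[18,27),[16,25); WM=18
i=16 t=25 v=5: → [24,33),[22,31),[20,29),[18,27); WM=18
i=17 t=26 v=7: → [26,35),[24,33),[22,31),[20,29),[18,27); WM=25; [10,19) fires=3 [12,21) fires=3 [14,23) fires=3 [16,25) fires=3
i=18 t=26 v=7: → [26,35),[24,33),[22,31),[20,29),[18,27); WM=25
i=19 t=16 v=1: DROP (t<25-0); WM=25
i=20 t=29 v=5: → [28,37),[26,35),[24,33),[22,31); WM=28; [18,27) fires=6
i=21 t=30 v=4: → [30,39),[28,37),[26,35),[24,33),[22,31); WM=28

17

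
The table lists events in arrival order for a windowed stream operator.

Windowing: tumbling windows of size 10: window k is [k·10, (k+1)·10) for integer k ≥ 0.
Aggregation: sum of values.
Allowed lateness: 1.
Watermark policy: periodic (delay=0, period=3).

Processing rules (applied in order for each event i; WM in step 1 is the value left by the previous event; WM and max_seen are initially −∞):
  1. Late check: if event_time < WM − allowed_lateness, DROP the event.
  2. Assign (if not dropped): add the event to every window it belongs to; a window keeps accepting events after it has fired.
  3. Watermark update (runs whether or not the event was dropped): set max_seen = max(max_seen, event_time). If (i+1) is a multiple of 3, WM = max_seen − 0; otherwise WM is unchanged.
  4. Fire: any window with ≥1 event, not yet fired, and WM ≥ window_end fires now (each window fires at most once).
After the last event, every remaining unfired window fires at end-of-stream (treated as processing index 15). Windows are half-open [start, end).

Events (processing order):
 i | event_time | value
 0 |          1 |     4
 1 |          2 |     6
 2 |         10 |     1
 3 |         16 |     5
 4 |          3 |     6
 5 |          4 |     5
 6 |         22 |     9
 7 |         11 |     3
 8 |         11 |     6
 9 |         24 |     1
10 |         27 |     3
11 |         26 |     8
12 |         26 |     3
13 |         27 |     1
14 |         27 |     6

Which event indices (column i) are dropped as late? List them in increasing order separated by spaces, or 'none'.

i=0 t=1 v=4: → [0,10); WM=−∞
i=1 t=2 v=6: → [0,10); WM=−∞
i=2 t=10 v=1: → [10,20); WM=10; [0,10) fires=10
i=3 t=16 v=5: → [10,20); WM=10
i=4 t=3 v=6: DROP (t<10-1); WM=10
i=5 t=4 v=5: DROP (t<10-1); WM=16
i=6 t=22 v=9: → [20,30); WM=16
i=7 t=11 v=3: DROP (t<16-1); WM=16
i=8 t=11 v=6: DROP (t<16-1); WM=22; [10,20) fires=6
i=9 t=24 v=1: → [20,30); WM=22
i=10 t=27 v=3: → [20,30); WM=22
i=11 t=26 v=8: → [20,30); WM=27
i=12 t=26 v=3: → [20,30); WM=27
i=13 t=27 v=1: → [20,30); WM=27
i=14 t=27 v=6: → [20,30); WM=27

4 5 7 8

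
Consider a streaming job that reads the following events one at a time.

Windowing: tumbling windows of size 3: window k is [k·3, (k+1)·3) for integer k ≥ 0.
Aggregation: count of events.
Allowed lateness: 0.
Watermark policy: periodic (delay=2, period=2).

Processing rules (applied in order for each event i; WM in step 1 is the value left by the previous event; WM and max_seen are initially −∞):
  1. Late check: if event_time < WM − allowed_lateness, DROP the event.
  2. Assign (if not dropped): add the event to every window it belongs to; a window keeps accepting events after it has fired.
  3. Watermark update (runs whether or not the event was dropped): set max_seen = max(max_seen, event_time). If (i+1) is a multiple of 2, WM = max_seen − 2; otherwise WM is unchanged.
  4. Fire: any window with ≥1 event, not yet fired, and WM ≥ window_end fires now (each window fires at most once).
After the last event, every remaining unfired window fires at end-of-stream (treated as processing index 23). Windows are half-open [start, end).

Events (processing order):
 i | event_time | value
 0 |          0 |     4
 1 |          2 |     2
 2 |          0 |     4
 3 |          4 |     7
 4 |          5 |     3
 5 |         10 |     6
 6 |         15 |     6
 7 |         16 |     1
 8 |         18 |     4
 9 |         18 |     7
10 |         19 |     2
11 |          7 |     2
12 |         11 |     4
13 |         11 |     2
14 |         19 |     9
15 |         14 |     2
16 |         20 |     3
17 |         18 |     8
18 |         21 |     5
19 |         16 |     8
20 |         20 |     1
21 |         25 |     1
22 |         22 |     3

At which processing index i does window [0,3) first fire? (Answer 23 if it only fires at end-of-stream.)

i=0 t=0 v=4: → [0,3); WM=−∞
i=1 t=2 v=2: → [0,3); WM=0
i=2 t=0 v=4: → [0,3); WM=0
i=3 t=4 v=7: → [3,6); WM=2
i=4 t=5 v=3: → [3,6); WM=2
i=5 t=10 v=6: → [9,12); WM=8; [0,3) fires=3 [3,6) fires=2
i=6 t=15 v=6: → [15,18); WM=8
i=7 t=16 v=1: → [15,18); WM=14; [9,12) fires=1
i=8 t=18 v=4: → [18,21); WM=14
i=9 t=18 v=7: → [18,21); WM=16
i=10 t=19 v=2: → [18,21); WM=16
i=11 t=7 v=2: DROP (t<16-0); WM=17
i=12 t=11 v=4: DROP (t<17-0); WM=17
i=13 t=11 v=2: DROP (t<17-0); WM=17
i=14 t=19 v=9: → [18,21); WM=17
i=15 t=14 v=2: DROP (t<17-0); WM=17
i=16 t=20 v=3: → [18,21); WM=17
i=17 t=18 v=8: → [18,21); WM=18; [15,18) fires=2
i=18 t=21 v=5: → [21,24); WM=18
i=19 t=16 v=8: DROP (t<18-0); WM=19
i=20 t=20 v=1: → [18,21); WM=19
i=21 t=25 v=1: → [24,27); WM=23; [18,21) fires=7
i=22 t=22 v=3: DROP (t<23-0); WM=23

5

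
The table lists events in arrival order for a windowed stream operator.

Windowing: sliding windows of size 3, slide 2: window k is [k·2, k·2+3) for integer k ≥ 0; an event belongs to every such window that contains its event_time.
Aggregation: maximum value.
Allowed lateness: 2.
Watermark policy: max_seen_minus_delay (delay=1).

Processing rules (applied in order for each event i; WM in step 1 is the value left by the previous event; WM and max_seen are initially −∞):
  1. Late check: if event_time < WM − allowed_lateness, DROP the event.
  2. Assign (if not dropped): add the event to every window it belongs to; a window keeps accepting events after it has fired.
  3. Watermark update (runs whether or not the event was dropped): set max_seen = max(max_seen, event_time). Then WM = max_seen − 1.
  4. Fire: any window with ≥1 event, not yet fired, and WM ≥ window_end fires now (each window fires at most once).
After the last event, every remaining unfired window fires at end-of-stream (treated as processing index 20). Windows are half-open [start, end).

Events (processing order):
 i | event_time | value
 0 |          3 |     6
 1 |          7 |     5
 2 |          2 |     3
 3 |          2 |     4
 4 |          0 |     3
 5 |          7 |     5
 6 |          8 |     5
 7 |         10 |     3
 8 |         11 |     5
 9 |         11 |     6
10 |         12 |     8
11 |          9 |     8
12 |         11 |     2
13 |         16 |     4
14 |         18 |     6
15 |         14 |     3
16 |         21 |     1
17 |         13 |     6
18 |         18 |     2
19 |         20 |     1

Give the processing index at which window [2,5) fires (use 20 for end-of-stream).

i=0 t=3 v=6: → [2,5); WM=2
i=1 t=7 v=5: → [6,9); WM=6; [2,5) fires=6
i=2 t=2 v=3: DROP (t<6-2); WM=6
i=3 t=2 v=4: DROP (t<6-2); WM=6
i=4 t=0 v=3: DROP (t<6-2); WM=6
i=5 t=7 v=5: → [6,9); WM=6
i=6 t=8 v=5: → [8,11),[6,9); WM=7
i=7 t=10 v=3: → [10,13),[8,11); WM=9; [6,9) fires=5
i=8 t=11 v=5: → [10,13); WM=10
i=9 t=11 v=6: → [10,13); WM=10
i=10 t=12 v=8: → [12,15),[10,13); WM=11; [8,11) fires=5
i=11 t=9 v=8: → [8,11); WM=11
i=12 t=11 v=2: → [10,13); WM=11
i=13 t=16 v=4: → [16,19),[14,17); WM=15; [10,13) fires=8 [12,15) fires=8
i=14 t=18 v=6: → [18,21),[16,19); WM=17; [14,17) fires=4
i=15 t=14 v=3: DROP (t<17-2); WM=17
i=16 t=21 v=1: → [20,23); WM=20; [16,19) fires=6
i=17 t=13 v=6: DROP (t<20-2); WM=20
i=18 t=18 v=2: → [18,21),[16,19); WM=20
i=19 t=20 v=1: → [20,23),[18,21); WM=20

1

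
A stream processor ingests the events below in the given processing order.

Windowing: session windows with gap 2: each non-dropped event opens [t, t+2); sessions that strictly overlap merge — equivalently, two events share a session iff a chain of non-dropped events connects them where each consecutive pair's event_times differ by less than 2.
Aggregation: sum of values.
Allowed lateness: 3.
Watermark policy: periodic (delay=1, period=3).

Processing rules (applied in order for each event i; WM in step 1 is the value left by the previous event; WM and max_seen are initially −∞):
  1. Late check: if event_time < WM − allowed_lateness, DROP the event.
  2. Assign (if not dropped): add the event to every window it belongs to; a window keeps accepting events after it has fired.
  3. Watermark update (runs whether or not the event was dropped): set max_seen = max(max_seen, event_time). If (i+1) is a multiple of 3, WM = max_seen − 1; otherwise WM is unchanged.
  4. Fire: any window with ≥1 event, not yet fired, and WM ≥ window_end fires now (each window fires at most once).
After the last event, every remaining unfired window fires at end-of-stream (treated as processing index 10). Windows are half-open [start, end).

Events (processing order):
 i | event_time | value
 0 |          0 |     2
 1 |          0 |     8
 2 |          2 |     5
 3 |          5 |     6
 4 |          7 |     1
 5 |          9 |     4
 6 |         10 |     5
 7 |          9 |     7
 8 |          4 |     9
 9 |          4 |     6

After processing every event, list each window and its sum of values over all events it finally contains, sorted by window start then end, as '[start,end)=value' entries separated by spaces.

[0,2)=10 [2,4)=5 [5,7)=6 [7,9)=1 [9,12)=16

i=0 t=0 v=2: → [0,2); WM=−∞
i=1 t=0 v=8: → [0,2); WM=−∞
i=2 t=2 v=5: → [2,4); WM=1
i=3 t=5 v=6: → [5,7); WM=1
i=4 t=7 v=1: → [7,9); WM=1
i=5 t=9 v=4: → [9,11); WM=8
i=6 t=10 v=5: → [9,12); WM=8
i=7 t=9 v=7: → [9,12); WM=8
i=8 t=4 v=9: DROP (t<8-3); WM=9
i=9 t=4 v=6: DROP (t<9-3); WM=9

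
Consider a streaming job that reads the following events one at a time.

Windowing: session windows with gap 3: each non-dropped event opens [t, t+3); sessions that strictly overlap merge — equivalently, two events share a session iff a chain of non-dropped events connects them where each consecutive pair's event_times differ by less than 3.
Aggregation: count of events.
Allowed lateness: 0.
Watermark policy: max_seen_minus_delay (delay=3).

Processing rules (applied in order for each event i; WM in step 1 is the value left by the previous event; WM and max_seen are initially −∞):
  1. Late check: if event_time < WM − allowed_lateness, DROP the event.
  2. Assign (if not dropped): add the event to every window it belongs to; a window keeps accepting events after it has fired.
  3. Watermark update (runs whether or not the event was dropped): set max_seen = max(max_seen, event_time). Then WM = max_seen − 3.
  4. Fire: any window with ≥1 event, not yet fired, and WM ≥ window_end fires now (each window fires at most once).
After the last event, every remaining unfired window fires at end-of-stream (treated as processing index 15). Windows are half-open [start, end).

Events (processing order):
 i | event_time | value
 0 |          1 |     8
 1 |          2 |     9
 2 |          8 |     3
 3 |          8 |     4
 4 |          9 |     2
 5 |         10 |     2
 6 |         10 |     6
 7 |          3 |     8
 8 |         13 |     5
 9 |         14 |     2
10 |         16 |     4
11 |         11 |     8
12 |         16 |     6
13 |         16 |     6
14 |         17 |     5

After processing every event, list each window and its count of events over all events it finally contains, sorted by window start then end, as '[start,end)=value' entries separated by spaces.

[1,5)=2 [8,13)=5 [13,20)=6

i=0 t=1 v=8: → [1,4); WM=-2
i=1 t=2 v=9: → [1,5); WM=-1
i=2 t=8 v=3: → [8,11); WM=5
i=3 t=8 v=4: → [8,11); WM=5
i=4 t=9 v=2: → [8,12); WM=6
i=5 t=10 v=2: → [8,13); WM=7
i=6 t=10 v=6: → [8,13); WM=7
i=7 t=3 v=8: DROP (t<7-0); WM=7
i=8 t=13 v=5: → [13,16); WM=10
i=9 t=14 v=2: → [13,17); WM=11
i=10 t=16 v=4: → [13,19); WM=13
i=11 t=11 v=8: DROP (t<13-0); WM=13
i=12 t=16 v=6: → [13,19); WM=13
i=13 t=16 v=6: → [13,19); WM=13
i=14 t=17 v=5: → [13,20); WM=14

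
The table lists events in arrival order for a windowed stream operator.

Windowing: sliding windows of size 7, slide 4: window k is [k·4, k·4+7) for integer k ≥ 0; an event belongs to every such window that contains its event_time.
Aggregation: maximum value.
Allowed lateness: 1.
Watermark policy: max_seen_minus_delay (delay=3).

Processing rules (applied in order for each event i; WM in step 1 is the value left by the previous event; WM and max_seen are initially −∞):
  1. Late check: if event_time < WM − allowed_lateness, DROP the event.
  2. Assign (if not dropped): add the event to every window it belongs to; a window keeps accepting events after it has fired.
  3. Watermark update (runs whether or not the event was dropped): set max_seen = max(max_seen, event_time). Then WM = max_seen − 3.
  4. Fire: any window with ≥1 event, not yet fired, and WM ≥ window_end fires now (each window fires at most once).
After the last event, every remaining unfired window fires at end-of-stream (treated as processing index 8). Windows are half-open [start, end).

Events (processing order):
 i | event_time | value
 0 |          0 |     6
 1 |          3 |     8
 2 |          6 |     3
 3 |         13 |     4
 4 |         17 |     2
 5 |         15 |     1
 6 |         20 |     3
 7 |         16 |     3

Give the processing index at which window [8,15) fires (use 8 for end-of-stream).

i=0 t=0 v=6: → [0,7); WM=-3
i=1 t=3 v=8: → [0,7); WM=0
i=2 t=6 v=3: → [4,11),[0,7); WM=3
i=3 t=13 v=4: → [12,19),[8,15); WM=10; [0,7) fires=8
i=4 t=17 v=2: → [16,23),[12,19); WM=14; [4,11) fires=3
i=5 t=15 v=1: → [12,19); WM=14
i=6 t=20 v=3: → [20,27),[16,23); WM=17; [8,15) fires=4
i=7 t=16 v=3: → [16,23),[12,19); WM=17

6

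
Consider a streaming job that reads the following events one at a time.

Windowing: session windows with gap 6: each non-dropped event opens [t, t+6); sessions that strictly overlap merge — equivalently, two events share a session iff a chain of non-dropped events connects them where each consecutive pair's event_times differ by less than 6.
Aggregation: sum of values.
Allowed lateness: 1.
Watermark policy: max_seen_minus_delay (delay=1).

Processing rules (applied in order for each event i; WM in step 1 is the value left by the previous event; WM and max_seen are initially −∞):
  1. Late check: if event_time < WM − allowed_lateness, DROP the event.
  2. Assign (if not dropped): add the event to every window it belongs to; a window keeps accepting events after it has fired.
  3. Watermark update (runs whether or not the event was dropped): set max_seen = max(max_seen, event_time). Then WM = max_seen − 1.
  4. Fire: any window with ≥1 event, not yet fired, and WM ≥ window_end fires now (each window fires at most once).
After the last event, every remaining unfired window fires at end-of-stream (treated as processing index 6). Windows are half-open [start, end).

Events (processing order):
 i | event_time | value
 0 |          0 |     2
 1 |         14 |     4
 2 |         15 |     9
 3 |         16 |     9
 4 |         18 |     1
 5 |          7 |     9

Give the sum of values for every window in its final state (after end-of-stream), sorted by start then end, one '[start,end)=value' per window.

i=0 t=0 v=2: → [0,6); WM=-1
i=1 t=14 v=4: → [14,20); WM=13
i=2 t=15 v=9: → [14,21); WM=14
i=3 t=16 v=9: → [14,22); WM=15
i=4 t=18 v=1: → [14,24); WM=17
i=5 t=7 v=9: DROP (t<17-1); WM=17

[0,6)=2 [14,24)=23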